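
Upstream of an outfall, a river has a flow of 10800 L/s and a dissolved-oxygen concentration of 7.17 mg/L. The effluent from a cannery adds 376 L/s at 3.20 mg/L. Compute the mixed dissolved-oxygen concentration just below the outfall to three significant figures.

Flow-weighted mixing: C = (Q_r C_r + Q_w C_w)/(Q_r + Q_w)
= (10800×7.17 + 376×3.20)/(10800 + 376) = 78640/11180 = 7.036 mg/L.

7.04 mg/L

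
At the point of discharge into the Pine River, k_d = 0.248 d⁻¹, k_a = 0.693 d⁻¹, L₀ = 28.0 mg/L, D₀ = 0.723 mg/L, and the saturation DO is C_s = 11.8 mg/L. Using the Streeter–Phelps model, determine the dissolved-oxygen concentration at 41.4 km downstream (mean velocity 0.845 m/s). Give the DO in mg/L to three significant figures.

DO ≈ 8.29 mg/L

Travel time t = x/v = 41.4 km / (0.845 m/s) = 41400 m / 0.845 m/s = 48990 s = 0.5671 d.
k_d L₀/(k_a−k_d) = 0.248×28.0/(0.693−0.248) = 6.944/0.4450 = 15.60 mg/L.
e^(−k_d t) = e^(−0.248×0.5671) = 0.8688; e^(−k_a t) = e^(−0.693×0.5671) = 0.6750.
D = 15.60 × (0.8688 − 0.6750) + 0.723 × 0.6750 = 3.024 + 0.4881 = 3.512 mg/L.
DO = C_s − D = 11.8 − 3.512 = 8.288 mg/L.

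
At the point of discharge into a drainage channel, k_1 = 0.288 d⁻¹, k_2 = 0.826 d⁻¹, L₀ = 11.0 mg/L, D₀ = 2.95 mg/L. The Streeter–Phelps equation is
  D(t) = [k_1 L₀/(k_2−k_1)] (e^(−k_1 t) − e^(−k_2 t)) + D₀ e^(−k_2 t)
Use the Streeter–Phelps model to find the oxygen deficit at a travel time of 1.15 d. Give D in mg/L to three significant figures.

D ≈ 3.09 mg/L

k_1 L₀/(k_2−k_1) = 0.288×11.0/(0.826−0.288) = 3.168/0.5380 = 5.888 mg/L.
e^(−k_1 t) = e^(−0.288×1.150) = 0.7181; e^(−k_2 t) = e^(−0.826×1.150) = 0.3868.
D = 5.888 × (0.7181 − 0.3868) + 2.95 × 0.3868 = 1.951 + 1.141 = 3.092 mg/L.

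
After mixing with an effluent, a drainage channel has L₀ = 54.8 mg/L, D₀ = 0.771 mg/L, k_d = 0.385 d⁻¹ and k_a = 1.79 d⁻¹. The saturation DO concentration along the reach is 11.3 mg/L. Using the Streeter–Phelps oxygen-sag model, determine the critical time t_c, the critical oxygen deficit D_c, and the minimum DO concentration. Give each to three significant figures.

t_c ≈ 1.06 d; D_c ≈ 7.85 mg/L; min DO ≈ 3.45 mg/L

With k_a/k_d = 4.649 and 1 − D₀(k_a−k_d)/(k_d L₀) = 0.9487,
t_c = ln(4.649 × 0.9487) / (1.79 − 0.385) = ln(4.411) / 1.405 = 1.484/1.405 = 1.056 d.
D_c = (k_d/k_a) L₀ e^(−k_d t_c) = (0.385/1.79) × 54.8 × e^(−0.385×1.056) = 0.2151 × 54.8 × 0.6659 = 7.848 mg/L.
Minimum DO = C_s − D_c = 11.3 − 7.848 = 3.452 mg/L.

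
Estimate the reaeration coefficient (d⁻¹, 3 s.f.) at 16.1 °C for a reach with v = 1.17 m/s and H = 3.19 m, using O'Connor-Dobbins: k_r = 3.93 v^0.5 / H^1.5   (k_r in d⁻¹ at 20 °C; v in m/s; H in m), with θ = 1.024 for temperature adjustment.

k_r(20) = 3.93 × 1.17^0.5 / 3.19^1.5 = 3.93 × 1.082 / 5.698 = 0.7461 d⁻¹.
k_r(16.1) = 0.7461 × 1.024^(16.1−20) = 0.7461 × 0.9117 = 0.6802 d⁻¹.

k_r ≈ 0.680 d⁻¹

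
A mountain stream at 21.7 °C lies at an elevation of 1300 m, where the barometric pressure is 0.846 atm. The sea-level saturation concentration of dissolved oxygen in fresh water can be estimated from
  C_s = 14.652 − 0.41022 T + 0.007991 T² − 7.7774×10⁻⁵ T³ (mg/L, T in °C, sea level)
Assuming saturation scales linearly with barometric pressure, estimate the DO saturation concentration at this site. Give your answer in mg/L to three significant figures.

C_s ≈ 7.38 mg/L

At sea level: C_s = 14.652 − 0.41022×21.7 + 0.007991×21.7² − 7.7774×10⁻⁵×21.7³ = 8.718 mg/L.
Pressure correction: C_s' = 8.718 × 0.846 = 7.376 mg/L.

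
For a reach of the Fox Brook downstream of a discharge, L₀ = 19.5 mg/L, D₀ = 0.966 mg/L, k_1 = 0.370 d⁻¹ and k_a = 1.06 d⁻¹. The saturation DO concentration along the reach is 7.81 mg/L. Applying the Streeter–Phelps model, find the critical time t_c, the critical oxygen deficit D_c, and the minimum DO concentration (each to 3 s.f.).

At the critical point dD/dt = 0, so k_1 L₀ e^(−k_1 t) = k_a D. Substituting D(t) from the Streeter–Phelps equation and solving for t gives
t_c = ln[(k_a/k_1)(1 − D₀(k_a−k_1)/(k_1 L₀))] / (k_a−k_1).
Here k_a−k_1 = 0.6900 d⁻¹ and 1 − D₀(k_a−k_1)/(k_1 L₀) = 1 − 0.966×0.6900/(0.370×19.5) = 0.9076, so
t_c = ln(2.865 × 0.9076) / 0.6900 = 0.9556 / 0.6900 = 1.385 d.
D_c = (k_1/k_a) L₀ e^(−k_1 t_c) = (0.370/1.06) × 19.5 × e^(−0.370×1.385) = 0.3491 × 19.5 × 0.5990 = 4.077 mg/L.
Minimum DO = C_s − D_c = 7.81 − 4.077 = 3.733 mg/L.

t_c ≈ 1.38 d; D_c ≈ 4.08 mg/L; min DO ≈ 3.73 mg/L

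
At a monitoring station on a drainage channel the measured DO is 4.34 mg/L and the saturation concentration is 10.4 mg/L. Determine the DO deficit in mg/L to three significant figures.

D = C_s − C = 10.4 − 4.34 = 6.06 mg/L.

D ≈ 6.06 mg/L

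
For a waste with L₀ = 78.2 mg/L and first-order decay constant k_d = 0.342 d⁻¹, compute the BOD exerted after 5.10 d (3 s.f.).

y ≈ 64.5 mg/L

y_t = L₀(1 − e^(−k_d t)) = 78.2 × (1 − e^(−0.342×5.10))
= 78.2 × (1 − 0.1748) = 78.2 × 0.8252 = 64.53 mg/L.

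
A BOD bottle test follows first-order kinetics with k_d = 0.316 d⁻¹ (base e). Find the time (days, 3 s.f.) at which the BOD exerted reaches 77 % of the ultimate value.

y/L₀ = 1 − e^(−k_d t) = 0.77 ⇒ e^(−k_d t) = 0.230
t = −ln(0.230) / 0.316 = 1.470 / 0.316 = 4.651 d.

t ≈ 4.65 d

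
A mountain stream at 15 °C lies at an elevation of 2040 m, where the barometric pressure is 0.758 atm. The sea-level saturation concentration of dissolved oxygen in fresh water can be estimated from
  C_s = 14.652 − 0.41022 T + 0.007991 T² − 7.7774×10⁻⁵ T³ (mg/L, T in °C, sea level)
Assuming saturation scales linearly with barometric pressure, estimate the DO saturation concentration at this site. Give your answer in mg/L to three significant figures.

At sea level: C_s = 14.652 − 0.41022×15 + 0.007991×15² − 7.7774×10⁻⁵×15³ = 10.03 mg/L.
Pressure correction: C_s' = 10.03 × 0.758 = 7.606 mg/L.

C_s ≈ 7.61 mg/L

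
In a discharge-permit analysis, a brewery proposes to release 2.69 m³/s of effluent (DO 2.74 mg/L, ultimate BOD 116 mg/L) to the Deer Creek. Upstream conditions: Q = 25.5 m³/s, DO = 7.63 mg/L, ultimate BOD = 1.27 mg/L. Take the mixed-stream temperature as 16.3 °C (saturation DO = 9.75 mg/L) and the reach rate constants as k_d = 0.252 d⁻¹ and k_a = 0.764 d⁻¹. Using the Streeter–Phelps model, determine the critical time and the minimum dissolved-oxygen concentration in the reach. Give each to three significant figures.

t_c ≈ 1.07 d; minimum DO ≈ 6.67 mg/L

Mixed DO = (25.5×7.63 + 2.69×2.74)/(25.5+2.69) = 201.9/28.19 = 7.163 mg/L.
Mixed L₀ = (25.5×1.27 + 2.69×116)/(28.19) = 344.4/28.19 = 12.22 mg/L.
Initial deficit D₀ = C_s − DO₀ = 9.75 − 7.163 = 2.587 mg/L.
t_c = (1/0.5120) ln[(0.764/0.252)(1 − 2.587×0.5120/(0.252×12.22))] = 1.953 × ln(1.728) = 1.068 d.
D_c = (0.252/0.764) × 12.22 × e^(−0.252×1.068) = 0.3298 × 12.22 × 0.7641 = 3.079 mg/L.
Minimum DO = 9.75 − 3.079 = 6.671 mg/L.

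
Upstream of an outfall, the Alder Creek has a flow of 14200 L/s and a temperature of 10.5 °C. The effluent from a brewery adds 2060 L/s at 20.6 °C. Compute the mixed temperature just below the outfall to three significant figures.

Flow-weighted mixing: C = (Q_r C_r + Q_w C_w)/(Q_r + Q_w)
= (14200×10.5 + 2060×20.6)/(14200 + 2060) = 191500/16260 = 11.78 °C.

11.8 °C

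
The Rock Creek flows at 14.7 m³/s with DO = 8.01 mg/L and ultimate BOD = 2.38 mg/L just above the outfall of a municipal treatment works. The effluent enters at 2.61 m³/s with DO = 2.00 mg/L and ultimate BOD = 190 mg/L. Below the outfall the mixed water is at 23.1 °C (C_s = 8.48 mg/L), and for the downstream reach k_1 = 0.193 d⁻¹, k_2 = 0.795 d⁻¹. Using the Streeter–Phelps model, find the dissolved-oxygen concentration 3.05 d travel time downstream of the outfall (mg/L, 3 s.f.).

DO ≈ 3.77 mg/L

Mixed DO = (14.7×8.01 + 2.61×2.00)/(14.7+2.61) = 123.0/17.31 = 7.104 mg/L.
Mixed L₀ = (14.7×2.38 + 2.61×190)/(17.31) = 530.9/17.31 = 30.67 mg/L.
Initial deficit D₀ = C_s − DO₀ = 8.48 − 7.104 = 1.376 mg/L.
D(3.05) = [0.193×30.67/(0.795−0.193)](e^(−0.193×3.05) − e^(−0.795×3.05)) + 1.376 e^(−0.795×3.05)
= 9.833 × (0.5551 − 0.08850) + 1.376 × 0.08850 = 4.709 mg/L.
DO = 8.48 − 4.709 = 3.771 mg/L.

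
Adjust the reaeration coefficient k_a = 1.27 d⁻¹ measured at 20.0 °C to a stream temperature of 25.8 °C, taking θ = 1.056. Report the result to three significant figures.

k_a ≈ 1.74 d⁻¹

k_a(T₂) = k_a(T₁) · θ^(T₂−T₁) = 1.27 × 1.056^(25.8−20.0)
= 1.27 × 1.056^5.80 = 1.27 × 1.372 = 1.742 d⁻¹.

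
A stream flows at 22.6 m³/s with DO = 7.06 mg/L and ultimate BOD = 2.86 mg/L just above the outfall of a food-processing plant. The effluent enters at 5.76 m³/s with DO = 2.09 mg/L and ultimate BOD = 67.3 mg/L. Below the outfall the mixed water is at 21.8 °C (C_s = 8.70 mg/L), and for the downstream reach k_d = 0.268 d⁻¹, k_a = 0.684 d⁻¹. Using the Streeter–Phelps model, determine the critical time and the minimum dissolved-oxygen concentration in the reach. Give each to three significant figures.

t_c ≈ 1.54 d; minimum DO ≈ 4.56 mg/L

Mixed DO = (22.6×7.06 + 5.76×2.09)/(22.6+5.76) = 171.6/28.36 = 6.051 mg/L.
Mixed L₀ = (22.6×2.86 + 5.76×67.3)/(28.36) = 452.3/28.36 = 15.95 mg/L.
Initial deficit D₀ = C_s − DO₀ = 8.70 − 6.051 = 2.649 mg/L.
t_c = (1/0.4160) ln[(0.684/0.268)(1 − 2.649×0.4160/(0.268×15.95))] = 2.404 × ln(1.894) = 1.535 d.
D_c = (0.268/0.684) × 15.95 × e^(−0.268×1.535) = 0.3918 × 15.95 × 0.6627 = 4.141 mg/L.
Minimum DO = 8.70 − 4.141 = 4.559 mg/L.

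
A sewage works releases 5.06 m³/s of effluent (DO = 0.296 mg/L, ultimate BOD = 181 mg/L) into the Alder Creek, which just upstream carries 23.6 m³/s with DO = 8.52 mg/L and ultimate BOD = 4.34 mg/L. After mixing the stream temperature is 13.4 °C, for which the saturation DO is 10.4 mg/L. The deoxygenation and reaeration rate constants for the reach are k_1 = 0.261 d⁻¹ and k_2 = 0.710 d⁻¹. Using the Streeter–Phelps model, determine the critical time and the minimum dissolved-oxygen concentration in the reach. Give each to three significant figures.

t_c ≈ 1.84 d; minimum DO ≈ 2.31 mg/L

Mixed DO = (23.6×8.52 + 5.06×0.296)/(23.6+5.06) = 202.6/28.66 = 7.068 mg/L.
Mixed L₀ = (23.6×4.34 + 5.06×181)/(28.66) = 1018/28.66 = 35.53 mg/L.
Initial deficit D₀ = C_s − DO₀ = 10.4 − 7.068 = 3.332 mg/L.
t_c = (1/0.4490) ln[(0.710/0.261)(1 − 3.332×0.4490/(0.261×35.53))] = 2.227 × ln(2.281) = 1.837 d.
D_c = (0.261/0.710) × 35.53 × e^(−0.261×1.837) = 0.3676 × 35.53 × 0.6191 = 8.086 mg/L.
Minimum DO = 10.4 − 8.086 = 2.314 mg/L.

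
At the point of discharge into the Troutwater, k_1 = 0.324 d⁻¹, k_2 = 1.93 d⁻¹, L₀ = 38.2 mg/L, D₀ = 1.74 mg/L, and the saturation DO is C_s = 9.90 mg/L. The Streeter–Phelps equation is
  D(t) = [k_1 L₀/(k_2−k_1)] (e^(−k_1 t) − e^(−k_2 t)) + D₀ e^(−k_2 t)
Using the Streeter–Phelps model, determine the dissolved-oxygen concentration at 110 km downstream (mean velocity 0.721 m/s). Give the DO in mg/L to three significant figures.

Travel time t = x/v = 110 km / (0.721 m/s) = 110000 m / 0.721 m/s = 152600 s = 1.766 d.
k_1 L₀/(k_2−k_1) = 0.324×38.2/(1.93−0.324) = 12.38/1.606 = 7.707 mg/L.
e^(−k_1 t) = e^(−0.324×1.766) = 0.5643; e^(−k_2 t) = e^(−1.93×1.766) = 0.03311.
D = 7.707 × (0.5643 − 0.03311) + 1.74 × 0.03311 = 4.094 + 0.05761 = 4.152 mg/L.
DO = C_s − D = 9.90 − 4.152 = 5.748 mg/L.

DO ≈ 5.75 mg/L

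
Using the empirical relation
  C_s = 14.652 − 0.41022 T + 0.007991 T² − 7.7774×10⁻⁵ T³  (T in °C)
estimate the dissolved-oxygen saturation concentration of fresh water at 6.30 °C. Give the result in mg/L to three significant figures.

C_s = 14.652 − 0.41022×6.30 + 0.007991×6.30² − 7.7774×10⁻⁵×6.30³ = 12.37 mg/L.

C_s ≈ 12.4 mg/L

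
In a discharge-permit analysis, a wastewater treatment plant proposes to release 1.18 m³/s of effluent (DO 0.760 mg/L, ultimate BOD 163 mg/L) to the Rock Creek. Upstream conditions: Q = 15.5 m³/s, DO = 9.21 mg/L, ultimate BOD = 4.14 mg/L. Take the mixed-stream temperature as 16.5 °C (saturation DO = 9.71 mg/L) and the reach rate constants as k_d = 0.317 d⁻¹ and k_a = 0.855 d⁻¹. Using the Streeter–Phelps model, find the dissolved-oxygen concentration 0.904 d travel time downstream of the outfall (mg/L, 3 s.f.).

DO ≈ 6.58 mg/L

Mixed DO = (15.5×9.21 + 1.18×0.760)/(15.5+1.18) = 143.7/16.68 = 8.612 mg/L.
Mixed L₀ = (15.5×4.14 + 1.18×163)/(16.68) = 256.5/16.68 = 15.38 mg/L.
Initial deficit D₀ = C_s − DO₀ = 9.71 − 8.612 = 1.098 mg/L.
D(0.904) = [0.317×15.38/(0.855−0.317)](e^(−0.317×0.904) − e^(−0.855×0.904)) + 1.098 e^(−0.855×0.904)
= 9.061 × (0.7508 − 0.4617) + 1.098 × 0.4617 = 3.127 mg/L.
DO = 9.71 − 3.127 = 6.583 mg/L.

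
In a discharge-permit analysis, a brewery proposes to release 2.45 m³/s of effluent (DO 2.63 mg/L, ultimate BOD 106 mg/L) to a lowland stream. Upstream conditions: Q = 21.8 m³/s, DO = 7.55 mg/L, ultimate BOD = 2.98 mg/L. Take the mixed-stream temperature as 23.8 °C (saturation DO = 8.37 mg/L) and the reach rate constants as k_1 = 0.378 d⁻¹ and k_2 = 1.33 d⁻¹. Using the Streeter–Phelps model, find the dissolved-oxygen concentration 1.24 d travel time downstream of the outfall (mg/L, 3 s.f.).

DO ≈ 5.81 mg/L

Mixed DO = (21.8×7.55 + 2.45×2.63)/(21.8+2.45) = 171.0/24.25 = 7.053 mg/L.
Mixed L₀ = (21.8×2.98 + 2.45×106)/(24.25) = 324.7/24.25 = 13.39 mg/L.
Initial deficit D₀ = C_s − DO₀ = 8.37 − 7.053 = 1.317 mg/L.
D(1.24) = [0.378×13.39/(1.33−0.378)](e^(−0.378×1.24) − e^(−1.33×1.24)) + 1.317 e^(−1.33×1.24)
= 5.316 × (0.6258 − 0.1922) + 1.317 × 0.1922 = 2.558 mg/L.
DO = 8.37 − 2.558 = 5.812 mg/L.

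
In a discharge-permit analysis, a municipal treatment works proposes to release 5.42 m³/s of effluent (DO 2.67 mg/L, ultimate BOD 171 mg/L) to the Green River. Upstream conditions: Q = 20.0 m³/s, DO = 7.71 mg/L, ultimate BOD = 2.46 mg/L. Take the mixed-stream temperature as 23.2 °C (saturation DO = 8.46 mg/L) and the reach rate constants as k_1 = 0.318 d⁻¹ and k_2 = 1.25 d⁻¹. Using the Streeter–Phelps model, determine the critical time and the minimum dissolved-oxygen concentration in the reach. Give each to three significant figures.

t_c ≈ 1.31 d; minimum DO ≈ 2.02 mg/L

Mixed DO = (20.0×7.71 + 5.42×2.67)/(20.0+5.42) = 168.7/25.42 = 6.635 mg/L.
Mixed L₀ = (20.0×2.46 + 5.42×171)/(25.42) = 976.0/25.42 = 38.40 mg/L.
Initial deficit D₀ = C_s − DO₀ = 8.46 − 6.635 = 1.825 mg/L.
t_c = (1/0.9320) ln[(1.25/0.318)(1 − 1.825×0.9320/(0.318×38.40))] = 1.073 × ln(3.383) = 1.308 d.
D_c = (0.318/1.25) × 38.40 × e^(−0.318×1.308) = 0.2544 × 38.40 × 0.6598 = 6.444 mg/L.
Minimum DO = 8.46 − 6.444 = 2.016 mg/L.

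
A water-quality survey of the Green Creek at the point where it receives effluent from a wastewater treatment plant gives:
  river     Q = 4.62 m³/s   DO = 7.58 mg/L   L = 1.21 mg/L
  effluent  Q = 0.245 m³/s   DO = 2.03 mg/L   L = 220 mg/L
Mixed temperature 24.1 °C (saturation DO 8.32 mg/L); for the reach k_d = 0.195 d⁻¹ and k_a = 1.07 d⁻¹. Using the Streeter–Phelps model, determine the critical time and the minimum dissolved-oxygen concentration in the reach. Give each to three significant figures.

t_c ≈ 1.41 d; minimum DO ≈ 6.63 mg/L

Mixed DO = (4.62×7.58 + 0.245×2.03)/(4.62+0.245) = 35.52/4.865 = 7.301 mg/L.
Mixed L₀ = (4.62×1.21 + 0.245×220)/(4.865) = 59.49/4.865 = 12.23 mg/L.
Initial deficit D₀ = C_s − DO₀ = 8.32 − 7.301 = 1.019 mg/L.
t_c = (1/0.8750) ln[(1.07/0.195)(1 − 1.019×0.8750/(0.195×12.23))] = 1.143 × ln(3.434) = 1.410 d.
D_c = (0.195/1.07) × 12.23 × e^(−0.195×1.410) = 0.1822 × 12.23 × 0.7596 = 1.693 mg/L.
Minimum DO = 8.32 − 1.693 = 6.627 mg/L.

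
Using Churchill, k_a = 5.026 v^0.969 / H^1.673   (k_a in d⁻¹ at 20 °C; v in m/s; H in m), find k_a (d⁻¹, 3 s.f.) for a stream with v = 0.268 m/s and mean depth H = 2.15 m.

k_a = 5.026 × 0.268^0.969 / 2.15^1.673 = 5.026 × 0.2792 / 3.599 = 0.3899 d⁻¹.

k_a ≈ 0.390 d⁻¹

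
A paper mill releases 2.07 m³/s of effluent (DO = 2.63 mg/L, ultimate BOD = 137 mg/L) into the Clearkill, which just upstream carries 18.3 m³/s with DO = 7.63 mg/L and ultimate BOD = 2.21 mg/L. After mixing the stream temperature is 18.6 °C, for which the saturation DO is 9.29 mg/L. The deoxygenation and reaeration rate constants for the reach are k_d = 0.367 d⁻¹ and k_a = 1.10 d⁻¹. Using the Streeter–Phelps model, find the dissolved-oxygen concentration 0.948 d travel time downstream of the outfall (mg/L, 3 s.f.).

DO ≈ 5.71 mg/L

Mixed DO = (18.3×7.63 + 2.07×2.63)/(18.3+2.07) = 145.1/20.37 = 7.122 mg/L.
Mixed L₀ = (18.3×2.21 + 2.07×137)/(20.37) = 324.0/20.37 = 15.91 mg/L.
Initial deficit D₀ = C_s − DO₀ = 9.29 − 7.122 = 2.168 mg/L.
D(0.948) = [0.367×15.91/(1.10−0.367)](e^(−0.367×0.948) − e^(−1.10×0.948)) + 2.168 e^(−1.10×0.948)
= 7.965 × (0.7062 − 0.3525) + 2.168 × 0.3525 = 3.581 mg/L.
DO = 9.29 − 3.581 = 5.709 mg/L.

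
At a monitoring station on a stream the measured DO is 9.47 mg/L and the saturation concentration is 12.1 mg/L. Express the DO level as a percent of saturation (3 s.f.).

% saturation = C/C_s × 100 = 9.47/12.1 × 100 = 78.3 %.

78.3 % saturation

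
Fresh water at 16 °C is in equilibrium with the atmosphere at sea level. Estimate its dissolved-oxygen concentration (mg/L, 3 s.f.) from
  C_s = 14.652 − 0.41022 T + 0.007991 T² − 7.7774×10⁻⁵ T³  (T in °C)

C_s ≈ 9.82 mg/L

C_s = 14.652 − 0.41022×16 + 0.007991×16² − 7.7774×10⁻⁵×16³ = 9.816 mg/L.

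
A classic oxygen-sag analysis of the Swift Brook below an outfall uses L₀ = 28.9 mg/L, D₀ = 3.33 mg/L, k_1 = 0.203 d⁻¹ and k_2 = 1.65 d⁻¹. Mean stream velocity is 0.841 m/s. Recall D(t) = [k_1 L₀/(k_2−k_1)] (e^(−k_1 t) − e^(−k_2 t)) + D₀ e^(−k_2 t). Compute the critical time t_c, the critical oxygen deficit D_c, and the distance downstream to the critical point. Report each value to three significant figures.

At the critical point dD/dt = 0, so k_1 L₀ e^(−k_1 t) = k_2 D. Substituting D(t) from the Streeter–Phelps equation and solving for t gives
t_c = ln[(k_2/k_1)(1 − D₀(k_2−k_1)/(k_1 L₀))] / (k_2−k_1).
Here k_2−k_1 = 1.447 d⁻¹ and 1 − D₀(k_2−k_1)/(k_1 L₀) = 1 − 3.33×1.447/(0.203×28.9) = 0.1787, so
t_c = ln(8.128 × 0.1787) / 1.447 = 0.3731 / 1.447 = 0.2578 d.
L(t_c) = L₀ e^(−k_1 t_c) = 28.9 × 0.9490 = 27.43 mg/L, and at the critical point k_2 D_c = k_1 L, so D_c = (0.203/1.65) × 27.43 = 3.374 mg/L.
x_c = v t_c = 0.841 m/s × 0.2578 d × 86400 s/d = 18740 m ≈ 18.7 km.

t_c ≈ 0.258 d; D_c ≈ 3.37 mg/L; x_c ≈ 18.7 km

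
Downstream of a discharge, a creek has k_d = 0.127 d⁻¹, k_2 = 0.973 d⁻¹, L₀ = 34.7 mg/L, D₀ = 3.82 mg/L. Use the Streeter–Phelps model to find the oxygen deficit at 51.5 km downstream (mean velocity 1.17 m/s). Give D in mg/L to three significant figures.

D ≈ 4.04 mg/L

Travel time t = x/v = 51.5 km / (1.17 m/s) = 51500 m / 1.17 m/s = 44020 s = 0.5095 d.
k_d L₀/(k_2−k_d) = 0.127×34.7/(0.973−0.127) = 4.407/0.8460 = 5.209 mg/L.
e^(−k_d t) = e^(−0.127×0.5095) = 0.9373; e^(−k_2 t) = e^(−0.973×0.5095) = 0.6091.
D = 5.209 × (0.9373 − 0.6091) + 3.82 × 0.6091 = 1.710 + 2.327 = 4.037 mg/L.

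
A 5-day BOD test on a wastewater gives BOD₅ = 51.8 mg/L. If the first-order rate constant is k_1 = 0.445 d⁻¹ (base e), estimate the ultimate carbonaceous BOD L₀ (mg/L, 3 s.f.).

BOD₅ = L₀(1 − e^(−5k_1)) ⇒ L₀ = BOD₅ / (1 − e^(−5×0.445))
= 51.8 / (1 − 0.1081) = 51.8 / 0.8919 = 58.08 mg/L.

L₀ ≈ 58.1 mg/L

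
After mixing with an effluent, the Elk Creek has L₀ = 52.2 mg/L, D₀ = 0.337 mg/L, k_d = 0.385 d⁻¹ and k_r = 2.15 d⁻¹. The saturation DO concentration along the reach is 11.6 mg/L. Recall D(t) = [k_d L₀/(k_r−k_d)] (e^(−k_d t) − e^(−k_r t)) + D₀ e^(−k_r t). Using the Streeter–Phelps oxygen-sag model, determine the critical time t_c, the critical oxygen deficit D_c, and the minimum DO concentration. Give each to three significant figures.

At the critical point dD/dt = 0, so k_d L₀ e^(−k_d t) = k_r D. Substituting D(t) from the Streeter–Phelps equation and solving for t gives
t_c = ln[(k_r/k_d)(1 − D₀(k_r−k_d)/(k_d L₀))] / (k_r−k_d).
Here k_r−k_d = 1.765 d⁻¹ and 1 − D₀(k_r−k_d)/(k_d L₀) = 1 − 0.337×1.765/(0.385×52.2) = 0.9704, so
t_c = ln(5.584 × 0.9704) / 1.765 = 1.690 / 1.765 = 0.9575 d.
L(t_c) = L₀ e^(−k_d t_c) = 52.2 × 0.6917 = 36.11 mg/L, and at the critical point k_r D_c = k_d L, so D_c = (0.385/2.15) × 36.11 = 6.465 mg/L.
Minimum DO = C_s − D_c = 11.6 − 6.465 = 5.135 mg/L.

t_c ≈ 0.957 d; D_c ≈ 6.47 mg/L; min DO ≈ 5.13 mg/L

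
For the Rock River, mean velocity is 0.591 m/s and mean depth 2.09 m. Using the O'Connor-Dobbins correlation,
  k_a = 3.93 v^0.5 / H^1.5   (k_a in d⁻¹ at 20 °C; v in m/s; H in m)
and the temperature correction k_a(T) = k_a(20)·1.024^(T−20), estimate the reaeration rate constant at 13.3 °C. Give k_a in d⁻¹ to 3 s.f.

k_a ≈ 0.853 d⁻¹

k_a(20) = 3.93 × 0.591^0.5 / 2.09^1.5 = 3.93 × 0.7688 / 3.021 = 0.9999 d⁻¹.
k_a(13.3) = 0.9999 × 1.024^(13.3−20) = 0.9999 × 0.8531 = 0.8530 d⁻¹.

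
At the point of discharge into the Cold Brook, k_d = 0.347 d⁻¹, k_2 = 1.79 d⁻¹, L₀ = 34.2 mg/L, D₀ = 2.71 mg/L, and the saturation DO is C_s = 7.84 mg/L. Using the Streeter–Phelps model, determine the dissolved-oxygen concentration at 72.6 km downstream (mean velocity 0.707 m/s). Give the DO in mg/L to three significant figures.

DO ≈ 3.05 mg/L

Travel time t = x/v = 72.6 km / (0.707 m/s) = 72600 m / 0.707 m/s = 102700 s = 1.189 d.
k_d L₀/(k_2−k_d) = 0.347×34.2/(1.79−0.347) = 11.87/1.443 = 8.224 mg/L.
e^(−k_d t) = e^(−0.347×1.189) = 0.6621; e^(−k_2 t) = e^(−1.79×1.189) = 0.1191.
D = 8.224 × (0.6621 − 0.1191) + 2.71 × 0.1191 = 4.465 + 0.3229 = 4.788 mg/L.
DO = C_s − D = 7.84 − 4.788 = 3.052 mg/L.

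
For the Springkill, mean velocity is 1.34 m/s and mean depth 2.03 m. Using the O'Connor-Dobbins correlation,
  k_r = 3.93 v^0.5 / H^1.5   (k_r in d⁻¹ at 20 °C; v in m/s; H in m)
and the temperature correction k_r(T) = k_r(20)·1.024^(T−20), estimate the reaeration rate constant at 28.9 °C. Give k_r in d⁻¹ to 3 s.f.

k_r ≈ 1.94 d⁻¹

k_r(20) = 3.93 × 1.34^0.5 / 2.03^1.5 = 3.93 × 1.158 / 2.892 = 1.573 d⁻¹.
k_r(28.9) = 1.573 × 1.024^(28.9−20) = 1.573 × 1.235 = 1.943 d⁻¹.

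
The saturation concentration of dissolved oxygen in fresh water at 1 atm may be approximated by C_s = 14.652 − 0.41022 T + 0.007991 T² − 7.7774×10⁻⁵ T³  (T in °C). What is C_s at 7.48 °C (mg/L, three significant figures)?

C_s = 14.652 − 0.41022×7.48 + 0.007991×7.48² − 7.7774×10⁻⁵×7.48³ = 12.00 mg/L.

C_s ≈ 12.0 mg/L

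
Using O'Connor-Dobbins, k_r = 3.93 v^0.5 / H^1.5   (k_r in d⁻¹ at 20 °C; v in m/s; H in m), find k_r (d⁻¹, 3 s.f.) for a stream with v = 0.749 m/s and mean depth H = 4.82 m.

k_r = 3.93 × 0.749^0.5 / 4.82^1.5 = 3.93 × 0.8654 / 10.58 = 0.3214 d⁻¹.

k_r ≈ 0.321 d⁻¹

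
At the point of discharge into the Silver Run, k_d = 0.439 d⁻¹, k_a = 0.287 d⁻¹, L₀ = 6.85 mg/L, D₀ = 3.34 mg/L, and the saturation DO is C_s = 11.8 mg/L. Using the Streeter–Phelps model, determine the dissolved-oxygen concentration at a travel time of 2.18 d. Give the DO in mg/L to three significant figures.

k_d L₀/(k_a−k_d) = 0.439×6.85/(0.287−0.439) = 3.007/-0.1520 = -19.78 mg/L.
e^(−k_d t) = e^(−0.439×2.180) = 0.3840; e^(−k_a t) = e^(−0.287×2.180) = 0.5349.
D = -19.78 × (0.3840 − 0.5349) + 3.34 × 0.5349 = 2.985 + 1.787 = 4.771 mg/L.
DO = C_s − D = 11.8 − 4.771 = 7.029 mg/L.

DO ≈ 7.03 mg/L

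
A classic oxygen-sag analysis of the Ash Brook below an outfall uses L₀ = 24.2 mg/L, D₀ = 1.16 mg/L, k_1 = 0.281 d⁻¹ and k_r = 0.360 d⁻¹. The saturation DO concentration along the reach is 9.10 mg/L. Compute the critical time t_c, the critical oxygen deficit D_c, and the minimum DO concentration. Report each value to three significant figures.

t_c ≈ 2.96 d; D_c ≈ 8.21 mg/L; min DO ≈ 0.888 mg/L

With k_r/k_1 = 1.281 and 1 − D₀(k_r−k_1)/(k_1 L₀) = 0.9865,
t_c = ln(1.281 × 0.9865) / (0.360 − 0.281) = ln(1.264) / 0.07900 = 0.2342/0.07900 = 2.964 d.
L(t_c) = L₀ e^(−k_1 t_c) = 24.2 × 0.4348 = 10.52 mg/L, and at the critical point k_r D_c = k_1 L, so D_c = (0.281/0.360) × 10.52 = 8.212 mg/L.
Minimum DO = C_s − D_c = 9.10 − 8.212 = 0.8877 mg/L.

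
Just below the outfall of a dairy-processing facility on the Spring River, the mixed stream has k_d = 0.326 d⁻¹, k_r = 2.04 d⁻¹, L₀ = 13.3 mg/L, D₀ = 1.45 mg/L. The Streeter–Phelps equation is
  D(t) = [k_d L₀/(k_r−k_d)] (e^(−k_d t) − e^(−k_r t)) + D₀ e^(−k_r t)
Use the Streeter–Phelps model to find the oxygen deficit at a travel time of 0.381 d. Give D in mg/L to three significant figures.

D ≈ 1.74 mg/L

k_d L₀/(k_r−k_d) = 0.326×13.3/(2.04−0.326) = 4.336/1.714 = 2.530 mg/L.
e^(−k_d t) = e^(−0.326×0.3810) = 0.8832; e^(−k_r t) = e^(−2.04×0.3810) = 0.4597.
D = 2.530 × (0.8832 − 0.4597) + 1.45 × 0.4597 = 1.071 + 0.6665 = 1.738 mg/L.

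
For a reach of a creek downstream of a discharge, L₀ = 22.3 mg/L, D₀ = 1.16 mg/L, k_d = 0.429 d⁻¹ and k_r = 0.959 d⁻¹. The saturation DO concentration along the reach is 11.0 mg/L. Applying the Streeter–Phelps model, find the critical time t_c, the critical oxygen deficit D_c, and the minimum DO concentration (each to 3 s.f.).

With k_r/k_d = 2.235 and 1 − D₀(k_r−k_d)/(k_d L₀) = 0.9357,
t_c = ln(2.235 × 0.9357) / (0.959 − 0.429) = ln(2.092) / 0.5300 = 0.7380/0.5300 = 1.392 d.
L(t_c) = L₀ e^(−k_d t_c) = 22.3 × 0.5503 = 12.27 mg/L, and at the critical point k_r D_c = k_d L, so D_c = (0.429/0.959) × 12.27 = 5.489 mg/L.
Minimum DO = C_s − D_c = 11.0 − 5.489 = 5.511 mg/L.

t_c ≈ 1.39 d; D_c ≈ 5.49 mg/L; min DO ≈ 5.51 mg/L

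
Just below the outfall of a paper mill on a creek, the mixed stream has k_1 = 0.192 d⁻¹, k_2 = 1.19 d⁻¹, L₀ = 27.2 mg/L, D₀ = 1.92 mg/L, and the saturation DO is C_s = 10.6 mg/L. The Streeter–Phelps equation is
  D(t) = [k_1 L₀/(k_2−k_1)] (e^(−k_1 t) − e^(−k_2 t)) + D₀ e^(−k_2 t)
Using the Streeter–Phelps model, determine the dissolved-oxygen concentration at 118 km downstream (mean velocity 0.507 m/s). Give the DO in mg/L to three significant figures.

Travel time t = x/v = 118 km / (0.507 m/s) = 118000 m / 0.507 m/s = 232700 s = 2.694 d.
k_1 L₀/(k_2−k_1) = 0.192×27.2/(1.19−0.192) = 5.222/0.9980 = 5.233 mg/L.
e^(−k_1 t) = e^(−0.192×2.694) = 0.5962; e^(−k_2 t) = e^(−1.19×2.694) = 0.04054.
D = 5.233 × (0.5962 − 0.04054) + 1.92 × 0.04054 = 2.908 + 0.07783 = 2.985 mg/L.
DO = C_s − D = 10.6 − 2.985 = 7.615 mg/L.

DO ≈ 7.61 mg/L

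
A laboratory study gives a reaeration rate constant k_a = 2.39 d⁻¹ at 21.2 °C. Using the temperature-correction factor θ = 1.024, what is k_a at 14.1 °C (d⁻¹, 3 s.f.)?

k_a ≈ 2.02 d⁻¹

k_a(T₂) = k_a(T₁) · θ^(T₂−T₁) = 2.39 × 1.024^(14.1−21.2)
= 2.39 × 1.024^-7.10 = 2.39 × 0.8450 = 2.020 d⁻¹.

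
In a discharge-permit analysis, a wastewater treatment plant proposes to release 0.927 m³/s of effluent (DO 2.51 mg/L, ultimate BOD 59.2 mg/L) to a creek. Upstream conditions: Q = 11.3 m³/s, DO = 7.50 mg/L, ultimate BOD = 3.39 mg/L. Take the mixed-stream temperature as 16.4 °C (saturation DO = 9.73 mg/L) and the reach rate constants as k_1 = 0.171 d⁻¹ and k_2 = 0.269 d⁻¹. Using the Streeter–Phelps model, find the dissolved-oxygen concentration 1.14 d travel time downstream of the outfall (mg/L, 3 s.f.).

DO ≈ 6.65 mg/L

Mixed DO = (11.3×7.50 + 0.927×2.51)/(11.3+0.927) = 87.08/12.23 = 7.122 mg/L.
Mixed L₀ = (11.3×3.39 + 0.927×59.2)/(12.23) = 93.19/12.23 = 7.621 mg/L.
Initial deficit D₀ = C_s − DO₀ = 9.73 − 7.122 = 2.608 mg/L.
D(1.14) = [0.171×7.621/(0.269−0.171)](e^(−0.171×1.14) − e^(−0.269×1.14)) + 2.608 e^(−0.269×1.14)
= 13.30 × (0.8229 − 0.7359) + 2.608 × 0.7359 = 3.076 mg/L.
DO = 9.73 − 3.076 = 6.654 mg/L.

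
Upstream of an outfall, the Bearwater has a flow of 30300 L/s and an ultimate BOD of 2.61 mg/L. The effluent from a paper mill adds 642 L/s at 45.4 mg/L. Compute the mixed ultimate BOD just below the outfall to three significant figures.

Flow-weighted mixing: C = (Q_r C_r + Q_w C_w)/(Q_r + Q_w)
= (30300×2.61 + 642×45.4)/(30300 + 642) = 108200/30940 = 3.498 mg/L.

3.50 mg/L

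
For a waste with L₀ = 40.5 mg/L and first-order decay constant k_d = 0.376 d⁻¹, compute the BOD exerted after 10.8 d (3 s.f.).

y ≈ 39.8 mg/L

y_t = L₀(1 − e^(−k_d t)) = 40.5 × (1 − e^(−0.376×10.8))
= 40.5 × (1 − 0.01724) = 40.5 × 0.9828 = 39.80 mg/L.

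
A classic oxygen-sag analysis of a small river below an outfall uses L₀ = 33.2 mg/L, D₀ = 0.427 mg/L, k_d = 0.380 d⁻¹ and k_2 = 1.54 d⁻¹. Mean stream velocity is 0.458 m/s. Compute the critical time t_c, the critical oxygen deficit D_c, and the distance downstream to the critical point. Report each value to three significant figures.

t_c ≈ 1.17 d; D_c ≈ 5.25 mg/L; x_c ≈ 46.4 km

With k_2/k_d = 4.053 and 1 − D₀(k_2−k_d)/(k_d L₀) = 0.9607,
t_c = ln(4.053 × 0.9607) / (1.54 − 0.380) = ln(3.894) / 1.160 = 1.359/1.160 = 1.172 d.
L(t_c) = L₀ e^(−k_d t_c) = 33.2 × 0.6406 = 21.27 mg/L, and at the critical point k_2 D_c = k_d L, so D_c = (0.380/1.54) × 21.27 = 5.248 mg/L.
x_c = v t_c = 0.458 m/s × 1.172 d × 86400 s/d = 46370 m ≈ 46.4 km.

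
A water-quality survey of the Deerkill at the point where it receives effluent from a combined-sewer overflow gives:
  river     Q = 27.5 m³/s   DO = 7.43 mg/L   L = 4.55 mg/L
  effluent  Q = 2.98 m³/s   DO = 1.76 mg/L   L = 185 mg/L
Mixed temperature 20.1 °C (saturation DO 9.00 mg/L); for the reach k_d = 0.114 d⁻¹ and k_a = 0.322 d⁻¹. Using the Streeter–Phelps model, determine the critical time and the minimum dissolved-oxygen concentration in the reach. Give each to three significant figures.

Mixed DO = (27.5×7.43 + 2.98×1.76)/(27.5+2.98) = 209.6/30.48 = 6.876 mg/L.
Mixed L₀ = (27.5×4.55 + 2.98×185)/(30.48) = 676.4/30.48 = 22.19 mg/L.
Initial deficit D₀ = C_s − DO₀ = 9.00 − 6.876 = 2.124 mg/L.
t_c = (1/0.2080) ln[(0.322/0.114)(1 − 2.124×0.2080/(0.114×22.19))] = 4.808 × ln(2.331) = 4.069 d.
D_c = (0.114/0.322) × 22.19 × e^(−0.114×4.069) = 0.3540 × 22.19 × 0.6288 = 4.941 mg/L.
Minimum DO = 9.00 − 4.941 = 4.059 mg/L.

t_c ≈ 4.07 d; minimum DO ≈ 4.06 mg/L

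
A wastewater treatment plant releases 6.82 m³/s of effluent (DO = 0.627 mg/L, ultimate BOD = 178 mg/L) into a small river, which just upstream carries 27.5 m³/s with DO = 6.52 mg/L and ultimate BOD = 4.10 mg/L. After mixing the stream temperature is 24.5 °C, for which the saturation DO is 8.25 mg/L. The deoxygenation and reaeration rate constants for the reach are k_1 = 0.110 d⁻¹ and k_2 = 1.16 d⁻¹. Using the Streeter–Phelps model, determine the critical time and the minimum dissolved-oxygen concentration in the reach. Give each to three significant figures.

t_c ≈ 1.04 d; minimum DO ≈ 4.98 mg/L

Mixed DO = (27.5×6.52 + 6.82×0.627)/(27.5+6.82) = 183.6/34.32 = 5.349 mg/L.
Mixed L₀ = (27.5×4.10 + 6.82×178)/(34.32) = 1327/34.32 = 38.66 mg/L.
Initial deficit D₀ = C_s − DO₀ = 8.25 − 5.349 = 2.901 mg/L.
t_c = (1/1.050) ln[(1.16/0.110)(1 − 2.901×1.050/(0.110×38.66))] = 0.9524 × ln(2.991) = 1.044 d.
D_c = (0.110/1.16) × 38.66 × e^(−0.110×1.044) = 0.09483 × 38.66 × 0.8916 = 3.268 mg/L.
Minimum DO = 8.25 − 3.268 = 4.982 mg/L.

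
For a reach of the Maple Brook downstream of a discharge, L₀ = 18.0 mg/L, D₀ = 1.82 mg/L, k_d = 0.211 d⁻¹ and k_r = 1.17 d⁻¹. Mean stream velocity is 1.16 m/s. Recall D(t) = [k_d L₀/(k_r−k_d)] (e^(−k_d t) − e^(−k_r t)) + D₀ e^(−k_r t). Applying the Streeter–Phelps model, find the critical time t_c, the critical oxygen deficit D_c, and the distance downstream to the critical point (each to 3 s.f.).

t_c ≈ 1.14 d; D_c ≈ 2.55 mg/L; x_c ≈ 115 km

With k_r/k_d = 5.545 and 1 − D₀(k_r−k_d)/(k_d L₀) = 0.5404,
t_c = ln(5.545 × 0.5404) / (1.17 − 0.211) = ln(2.997) / 0.9590 = 1.098/0.9590 = 1.144 d.
D_c = (k_d/k_r) L₀ e^(−k_d t_c) = (0.211/1.17) × 18.0 × e^(−0.211×1.144) = 0.1803 × 18.0 × 0.7855 = 2.550 mg/L.
x_c = v t_c = 1.16 m/s × 1.144 d × 86400 s/d = 114700 m ≈ 115 km.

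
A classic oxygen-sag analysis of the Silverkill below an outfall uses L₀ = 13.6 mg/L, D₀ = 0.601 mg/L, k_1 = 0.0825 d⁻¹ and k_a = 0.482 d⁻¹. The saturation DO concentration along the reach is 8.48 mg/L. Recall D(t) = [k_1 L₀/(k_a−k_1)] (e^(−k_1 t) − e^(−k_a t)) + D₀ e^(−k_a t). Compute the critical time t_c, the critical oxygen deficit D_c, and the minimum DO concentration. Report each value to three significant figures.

t_c ≈ 3.82 d; D_c ≈ 1.70 mg/L; min DO ≈ 6.78 mg/L

With k_a/k_1 = 5.842 and 1 − D₀(k_a−k_1)/(k_1 L₀) = 0.7860,
t_c = ln(5.842 × 0.7860) / (0.482 − 0.0825) = ln(4.592) / 0.3995 = 1.524/0.3995 = 3.816 d.
D_c = (k_1/k_a) L₀ e^(−k_1 t_c) = (0.0825/0.482) × 13.6 × e^(−0.0825×3.816) = 0.1712 × 13.6 × 0.7299 = 1.699 mg/L.
Minimum DO = C_s − D_c = 8.48 − 1.699 = 6.781 mg/L.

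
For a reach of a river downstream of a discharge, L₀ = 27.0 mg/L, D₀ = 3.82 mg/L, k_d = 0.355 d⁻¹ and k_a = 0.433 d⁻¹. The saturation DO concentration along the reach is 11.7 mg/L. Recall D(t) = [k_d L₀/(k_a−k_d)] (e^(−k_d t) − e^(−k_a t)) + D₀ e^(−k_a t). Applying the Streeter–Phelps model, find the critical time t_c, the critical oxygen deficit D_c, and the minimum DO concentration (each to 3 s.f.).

With k_a/k_d = 1.220 and 1 − D₀(k_a−k_d)/(k_d L₀) = 0.9689,
t_c = ln(1.220 × 0.9689) / (0.433 − 0.355) = ln(1.182) / 0.07800 = 0.1670/0.07800 = 2.142 d.
D_c = (k_d/k_a) L₀ e^(−k_d t_c) = (0.355/0.433) × 27.0 × e^(−0.355×2.142) = 0.8199 × 27.0 × 0.4676 = 10.35 mg/L.
Minimum DO = C_s − D_c = 11.7 − 10.35 = 1.350 mg/L.

t_c ≈ 2.14 d; D_c ≈ 10.3 mg/L; min DO ≈ 1.35 mg/L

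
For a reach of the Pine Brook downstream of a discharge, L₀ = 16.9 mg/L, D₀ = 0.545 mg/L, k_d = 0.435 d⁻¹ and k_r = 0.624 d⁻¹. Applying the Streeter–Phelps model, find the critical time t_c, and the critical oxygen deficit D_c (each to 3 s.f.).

With k_r/k_d = 1.434 and 1 − D₀(k_r−k_d)/(k_d L₀) = 0.9860,
t_c = ln(1.434 × 0.9860) / (0.624 − 0.435) = ln(1.414) / 0.1890 = 0.3467/0.1890 = 1.834 d.
D_c = (k_d/k_r) L₀ e^(−k_d t_c) = (0.435/0.624) × 16.9 × e^(−0.435×1.834) = 0.6971 × 16.9 × 0.4503 = 5.305 mg/L.

t_c ≈ 1.83 d; D_c ≈ 5.30 mg/L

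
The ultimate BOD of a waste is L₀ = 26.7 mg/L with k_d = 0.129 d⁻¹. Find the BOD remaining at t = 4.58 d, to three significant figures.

L ≈ 14.8 mg/L

L_t = L₀ e^(−k_d t) = 26.7 × e^(−0.129×4.58) = 26.7 × 0.5539 = 14.79 mg/L.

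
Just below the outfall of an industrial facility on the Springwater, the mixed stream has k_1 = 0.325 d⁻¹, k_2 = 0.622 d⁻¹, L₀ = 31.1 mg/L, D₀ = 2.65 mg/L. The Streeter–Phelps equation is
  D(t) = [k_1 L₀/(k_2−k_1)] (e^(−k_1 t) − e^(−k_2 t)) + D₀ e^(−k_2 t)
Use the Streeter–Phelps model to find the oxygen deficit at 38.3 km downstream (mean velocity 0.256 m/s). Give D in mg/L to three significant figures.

Travel time t = x/v = 38.3 km / (0.256 m/s) = 38300 m / 0.256 m/s = 149600 s = 1.732 d.
k_1 L₀/(k_2−k_1) = 0.325×31.1/(0.622−0.325) = 10.11/0.2970 = 34.03 mg/L.
e^(−k_1 t) = e^(−0.325×1.732) = 0.5696; e^(−k_2 t) = e^(−0.622×1.732) = 0.3406.
D = 34.03 × (0.5696 − 0.3406) + 2.65 × 0.3406 = 7.794 + 0.9026 = 8.697 mg/L.

D ≈ 8.70 mg/L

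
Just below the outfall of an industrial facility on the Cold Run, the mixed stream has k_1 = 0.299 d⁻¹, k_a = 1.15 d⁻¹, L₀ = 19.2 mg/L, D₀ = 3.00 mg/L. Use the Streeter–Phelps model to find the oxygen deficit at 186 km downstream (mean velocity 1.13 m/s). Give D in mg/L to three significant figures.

Travel time t = x/v = 186 km / (1.13 m/s) = 186000 m / 1.13 m/s = 164600 s = 1.905 d.
k_1 L₀/(k_a−k_1) = 0.299×19.2/(1.15−0.299) = 5.741/0.8510 = 6.746 mg/L.
e^(−k_1 t) = e^(−0.299×1.905) = 0.5657; e^(−k_a t) = e^(−1.15×1.905) = 0.1118.
D = 6.746 × (0.5657 − 0.1118) + 3.00 × 0.1118 = 3.062 + 0.3355 = 3.398 mg/L.

D ≈ 3.40 mg/L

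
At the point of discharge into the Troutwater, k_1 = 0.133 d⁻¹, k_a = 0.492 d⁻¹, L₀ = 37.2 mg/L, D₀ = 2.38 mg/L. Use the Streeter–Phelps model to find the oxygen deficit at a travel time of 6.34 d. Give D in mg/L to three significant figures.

k_1 L₀/(k_a−k_1) = 0.133×37.2/(0.492−0.133) = 4.948/0.3590 = 13.78 mg/L.
e^(−k_1 t) = e^(−0.133×6.340) = 0.4303; e^(−k_a t) = e^(−0.492×6.340) = 0.04419.
D = 13.78 × (0.4303 − 0.04419) + 2.38 × 0.04419 = 5.322 + 0.1052 = 5.427 mg/L.

D ≈ 5.43 mg/L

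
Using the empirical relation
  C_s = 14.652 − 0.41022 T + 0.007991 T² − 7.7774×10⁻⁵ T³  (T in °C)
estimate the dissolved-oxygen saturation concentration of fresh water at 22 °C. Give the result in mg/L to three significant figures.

C_s ≈ 8.67 mg/L

C_s = 14.652 − 0.41022×22 + 0.007991×22² − 7.7774×10⁻⁵×22³ = 8.667 mg/L.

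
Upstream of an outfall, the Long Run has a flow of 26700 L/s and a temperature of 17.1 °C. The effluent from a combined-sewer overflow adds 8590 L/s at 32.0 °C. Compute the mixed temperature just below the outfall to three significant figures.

Flow-weighted mixing: C = (Q_r C_r + Q_w C_w)/(Q_r + Q_w)
= (26700×17.1 + 8590×32.0)/(26700 + 8590) = 731400/35290 = 20.73 °C.

20.7 °C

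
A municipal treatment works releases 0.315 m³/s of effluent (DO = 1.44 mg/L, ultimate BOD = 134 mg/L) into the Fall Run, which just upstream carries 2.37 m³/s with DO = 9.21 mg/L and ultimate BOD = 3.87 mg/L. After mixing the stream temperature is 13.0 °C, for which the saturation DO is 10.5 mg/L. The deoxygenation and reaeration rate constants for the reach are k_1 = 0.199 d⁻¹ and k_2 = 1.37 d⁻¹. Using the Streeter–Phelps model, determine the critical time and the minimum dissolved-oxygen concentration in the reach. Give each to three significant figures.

Mixed DO = (2.37×9.21 + 0.315×1.44)/(2.37+0.315) = 22.28/2.685 = 8.298 mg/L.
Mixed L₀ = (2.37×3.87 + 0.315×134)/(2.685) = 51.38/2.685 = 19.14 mg/L.
Initial deficit D₀ = C_s − DO₀ = 10.5 − 8.298 = 2.202 mg/L.
t_c = (1/1.171) ln[(1.37/0.199)(1 − 2.202×1.171/(0.199×19.14))] = 0.8540 × ln(2.224) = 0.6825 d.
D_c = (0.199/1.37) × 19.14 × e^(−0.199×0.6825) = 0.1453 × 19.14 × 0.8730 = 2.427 mg/L.
Minimum DO = 10.5 − 2.427 = 8.073 mg/L.

t_c ≈ 0.683 d; minimum DO ≈ 8.07 mg/L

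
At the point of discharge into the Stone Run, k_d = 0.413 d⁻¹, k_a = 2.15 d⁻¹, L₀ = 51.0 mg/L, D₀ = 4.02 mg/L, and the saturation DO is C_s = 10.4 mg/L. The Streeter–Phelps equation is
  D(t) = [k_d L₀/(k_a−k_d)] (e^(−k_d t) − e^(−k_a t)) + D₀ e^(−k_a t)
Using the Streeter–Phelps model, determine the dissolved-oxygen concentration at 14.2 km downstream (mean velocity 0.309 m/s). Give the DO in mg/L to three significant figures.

DO ≈ 3.25 mg/L

Travel time t = x/v = 14.2 km / (0.309 m/s) = 14200 m / 0.309 m/s = 45950 s = 0.5319 d.
k_d L₀/(k_a−k_d) = 0.413×51.0/(2.15−0.413) = 21.06/1.737 = 12.13 mg/L.
e^(−k_d t) = e^(−0.413×0.5319) = 0.8028; e^(−k_a t) = e^(−2.15×0.5319) = 0.3187.
D = 12.13 × (0.8028 − 0.3187) + 4.02 × 0.3187 = 5.870 + 1.281 = 7.151 mg/L.
DO = C_s − D = 10.4 − 7.151 = 3.249 mg/L.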